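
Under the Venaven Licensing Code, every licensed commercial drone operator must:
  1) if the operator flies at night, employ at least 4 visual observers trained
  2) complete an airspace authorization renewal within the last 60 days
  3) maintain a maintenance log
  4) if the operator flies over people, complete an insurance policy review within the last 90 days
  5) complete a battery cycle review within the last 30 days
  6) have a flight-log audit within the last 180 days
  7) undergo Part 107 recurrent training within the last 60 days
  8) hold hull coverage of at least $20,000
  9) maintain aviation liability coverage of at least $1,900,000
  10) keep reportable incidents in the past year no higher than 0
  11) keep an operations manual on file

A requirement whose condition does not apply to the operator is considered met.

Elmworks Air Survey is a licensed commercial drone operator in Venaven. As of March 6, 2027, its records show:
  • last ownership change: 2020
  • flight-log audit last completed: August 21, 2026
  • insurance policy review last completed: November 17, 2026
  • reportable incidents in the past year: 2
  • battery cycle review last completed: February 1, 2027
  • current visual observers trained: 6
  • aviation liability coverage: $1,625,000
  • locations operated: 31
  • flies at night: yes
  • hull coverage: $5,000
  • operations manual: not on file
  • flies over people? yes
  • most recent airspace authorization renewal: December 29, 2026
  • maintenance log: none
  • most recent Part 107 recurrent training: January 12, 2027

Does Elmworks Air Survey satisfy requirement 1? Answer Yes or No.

Yes

1. condition 'flies at night' holds; visual observers trained 6 ≥ 4 → met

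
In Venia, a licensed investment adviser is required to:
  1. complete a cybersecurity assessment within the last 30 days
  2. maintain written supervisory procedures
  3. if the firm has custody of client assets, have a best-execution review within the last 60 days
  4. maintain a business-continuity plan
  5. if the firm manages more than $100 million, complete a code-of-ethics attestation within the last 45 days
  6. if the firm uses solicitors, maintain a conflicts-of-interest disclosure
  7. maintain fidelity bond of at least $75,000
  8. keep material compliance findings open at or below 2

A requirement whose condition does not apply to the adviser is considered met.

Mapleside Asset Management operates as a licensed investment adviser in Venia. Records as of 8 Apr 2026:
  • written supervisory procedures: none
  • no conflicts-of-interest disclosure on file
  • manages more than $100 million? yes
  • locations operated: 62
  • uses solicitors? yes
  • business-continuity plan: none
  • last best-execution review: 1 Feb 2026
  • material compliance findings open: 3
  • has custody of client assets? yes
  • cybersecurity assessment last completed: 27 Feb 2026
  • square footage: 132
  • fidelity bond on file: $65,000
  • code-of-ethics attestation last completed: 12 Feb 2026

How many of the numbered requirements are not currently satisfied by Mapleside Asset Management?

1. cybersecurity assessment 40 days ago vs limit 30 → not met
2. written supervisory procedures absent → not met
3. condition 'has custody of client assets' holds; best-execution review 66 days ago vs limit 60 → not met
4. business-continuity plan absent → not met
5. condition 'manages more than $100 million' holds; code-of-ethics attestation 55 days ago vs limit 45 → not met
6. condition 'uses solicitors' holds; conflicts-of-interest disclosure absent → not met
7. fidelity bond $65,000 < $75,000 → not met
8. material compliance findings open 3 > 2 → not met
Not met: 8 of 8

8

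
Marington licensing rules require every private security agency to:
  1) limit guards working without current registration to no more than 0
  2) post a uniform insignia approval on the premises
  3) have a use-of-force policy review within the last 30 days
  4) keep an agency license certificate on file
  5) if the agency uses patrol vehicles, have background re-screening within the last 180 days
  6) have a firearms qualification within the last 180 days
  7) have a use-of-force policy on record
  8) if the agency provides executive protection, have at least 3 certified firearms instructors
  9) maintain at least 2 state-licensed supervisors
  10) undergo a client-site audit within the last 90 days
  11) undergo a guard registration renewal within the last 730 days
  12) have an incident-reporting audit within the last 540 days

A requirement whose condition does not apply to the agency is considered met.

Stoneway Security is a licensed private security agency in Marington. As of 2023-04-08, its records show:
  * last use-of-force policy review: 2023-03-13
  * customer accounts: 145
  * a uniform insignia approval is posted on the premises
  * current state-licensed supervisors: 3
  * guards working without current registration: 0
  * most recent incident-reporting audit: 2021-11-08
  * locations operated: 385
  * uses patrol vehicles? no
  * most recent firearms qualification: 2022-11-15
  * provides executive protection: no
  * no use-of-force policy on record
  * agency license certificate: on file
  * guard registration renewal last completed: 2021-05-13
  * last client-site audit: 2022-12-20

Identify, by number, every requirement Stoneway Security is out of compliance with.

7, 10

1. guards working without current registration 0 ≤ 0 → met
2. uniform insignia approval present → met
3. use-of-force policy review 26 days ago vs limit 30 → met
4. agency license certificate present → met
5. condition 'uses patrol vehicles' does not hold → requirement n/a → met
6. firearms qualification 144 days ago vs limit 180 → met
7. use-of-force policy absent → not met
8. condition 'provides executive protection' does not hold → requirement n/a → met
9. state-licensed supervisors 3 ≥ 2 → met
10. client-site audit 109 days ago vs limit 90 → not met
11. guard registration renewal 695 days ago vs limit 730 → met
12. incident-reporting audit 516 days ago vs limit 540 → met
Not met: 7, 10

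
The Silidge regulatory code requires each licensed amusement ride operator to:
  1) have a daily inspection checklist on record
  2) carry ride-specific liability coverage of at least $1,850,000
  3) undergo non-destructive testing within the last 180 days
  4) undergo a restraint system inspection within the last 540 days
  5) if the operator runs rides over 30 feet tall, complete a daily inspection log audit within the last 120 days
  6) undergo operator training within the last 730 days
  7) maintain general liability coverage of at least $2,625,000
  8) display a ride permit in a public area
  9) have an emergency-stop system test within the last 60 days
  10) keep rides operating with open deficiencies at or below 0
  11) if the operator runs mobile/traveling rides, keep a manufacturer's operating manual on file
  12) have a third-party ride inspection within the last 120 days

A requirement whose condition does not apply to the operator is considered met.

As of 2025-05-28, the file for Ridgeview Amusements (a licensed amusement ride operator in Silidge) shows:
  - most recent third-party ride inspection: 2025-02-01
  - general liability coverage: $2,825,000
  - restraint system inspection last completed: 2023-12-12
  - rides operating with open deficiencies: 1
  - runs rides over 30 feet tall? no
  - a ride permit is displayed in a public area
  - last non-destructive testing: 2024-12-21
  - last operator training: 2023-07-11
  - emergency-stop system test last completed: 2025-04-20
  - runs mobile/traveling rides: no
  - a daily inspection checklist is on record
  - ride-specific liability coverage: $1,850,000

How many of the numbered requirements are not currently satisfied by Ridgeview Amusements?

1

1. daily inspection checklist present → met
2. ride-specific liability coverage $1,850,000 ≥ $1,850,000 → met
3. non-destructive testing 158 days ago vs limit 180 → met
4. restraint system inspection 533 days ago vs limit 540 → met
5. condition 'runs rides over 30 feet tall' does not hold → requirement n/a → met
6. operator training 687 days ago vs limit 730 → met
7. general liability coverage $2,825,000 ≥ $2,625,000 → met
8. ride permit present → met
9. emergency-stop system test 38 days ago vs limit 60 → met
10. rides operating with open deficiencies 1 > 0 → not met
11. condition 'runs mobile/traveling rides' does not hold → requirement n/a → met
12. third-party ride inspection 116 days ago vs limit 120 → met
Not met: 1 of 12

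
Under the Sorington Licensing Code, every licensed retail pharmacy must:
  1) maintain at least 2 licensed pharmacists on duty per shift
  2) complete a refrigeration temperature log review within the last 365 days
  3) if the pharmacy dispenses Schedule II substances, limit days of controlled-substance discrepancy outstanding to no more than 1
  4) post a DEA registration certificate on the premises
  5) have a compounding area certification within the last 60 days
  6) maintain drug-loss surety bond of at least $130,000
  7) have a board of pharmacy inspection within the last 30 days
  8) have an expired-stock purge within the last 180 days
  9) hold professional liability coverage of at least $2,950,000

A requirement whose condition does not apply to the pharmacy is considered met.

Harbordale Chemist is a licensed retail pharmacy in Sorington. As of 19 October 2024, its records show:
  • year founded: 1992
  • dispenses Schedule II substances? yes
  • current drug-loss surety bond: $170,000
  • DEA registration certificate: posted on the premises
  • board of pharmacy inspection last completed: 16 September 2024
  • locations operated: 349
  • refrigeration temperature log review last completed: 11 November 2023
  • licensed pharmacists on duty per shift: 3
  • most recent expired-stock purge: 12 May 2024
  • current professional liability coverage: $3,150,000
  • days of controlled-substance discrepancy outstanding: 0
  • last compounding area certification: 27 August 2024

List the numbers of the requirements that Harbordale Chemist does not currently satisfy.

1. licensed pharmacists on duty per shift 3 ≥ 2 → met
2. refrigeration temperature log review 343 days ago vs limit 365 → met
3. condition 'dispenses Schedule II substances' holds; days of controlled-substance discrepancy outstanding 0 ≤ 1 → met
4. DEA registration certificate present → met
5. compounding area certification 53 days ago vs limit 60 → met
6. drug-loss surety bond $170,000 ≥ $130,000 → met
7. board of pharmacy inspection 33 days ago vs limit 30 → not met
8. expired-stock purge 160 days ago vs limit 180 → met
9. professional liability coverage $3,150,000 ≥ $2,950,000 → met
Not met: 7

7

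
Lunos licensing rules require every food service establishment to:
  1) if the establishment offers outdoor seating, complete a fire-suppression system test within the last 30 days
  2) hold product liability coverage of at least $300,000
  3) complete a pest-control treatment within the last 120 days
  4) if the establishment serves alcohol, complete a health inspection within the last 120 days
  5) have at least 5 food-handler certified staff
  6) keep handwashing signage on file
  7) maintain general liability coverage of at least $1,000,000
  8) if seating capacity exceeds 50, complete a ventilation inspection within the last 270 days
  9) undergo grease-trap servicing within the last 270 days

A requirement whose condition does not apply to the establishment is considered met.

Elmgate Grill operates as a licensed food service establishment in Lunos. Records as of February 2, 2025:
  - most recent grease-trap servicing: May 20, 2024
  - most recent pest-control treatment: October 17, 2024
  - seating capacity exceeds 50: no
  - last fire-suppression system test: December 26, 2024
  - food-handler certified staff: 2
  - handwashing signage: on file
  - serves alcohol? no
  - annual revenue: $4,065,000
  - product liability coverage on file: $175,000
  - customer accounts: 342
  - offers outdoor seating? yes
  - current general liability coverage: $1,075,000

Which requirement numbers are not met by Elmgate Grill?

1, 2, 5

1. condition 'offers outdoor seating' holds; fire-suppression system test 38 days ago vs limit 30 → not met
2. product liability coverage $175,000 < $300,000 → not met
3. pest-control treatment 108 days ago vs limit 120 → met
4. condition 'serves alcohol' does not hold → requirement n/a → met
5. food-handler certified staff 2 < 5 → not met
6. handwashing signage present → met
7. general liability coverage $1,075,000 ≥ $1,000,000 → met
8. condition 'seating capacity exceeds 50' does not hold → requirement n/a → met
9. grease-trap servicing 258 days ago vs limit 270 → met
Not met: 1, 2, 5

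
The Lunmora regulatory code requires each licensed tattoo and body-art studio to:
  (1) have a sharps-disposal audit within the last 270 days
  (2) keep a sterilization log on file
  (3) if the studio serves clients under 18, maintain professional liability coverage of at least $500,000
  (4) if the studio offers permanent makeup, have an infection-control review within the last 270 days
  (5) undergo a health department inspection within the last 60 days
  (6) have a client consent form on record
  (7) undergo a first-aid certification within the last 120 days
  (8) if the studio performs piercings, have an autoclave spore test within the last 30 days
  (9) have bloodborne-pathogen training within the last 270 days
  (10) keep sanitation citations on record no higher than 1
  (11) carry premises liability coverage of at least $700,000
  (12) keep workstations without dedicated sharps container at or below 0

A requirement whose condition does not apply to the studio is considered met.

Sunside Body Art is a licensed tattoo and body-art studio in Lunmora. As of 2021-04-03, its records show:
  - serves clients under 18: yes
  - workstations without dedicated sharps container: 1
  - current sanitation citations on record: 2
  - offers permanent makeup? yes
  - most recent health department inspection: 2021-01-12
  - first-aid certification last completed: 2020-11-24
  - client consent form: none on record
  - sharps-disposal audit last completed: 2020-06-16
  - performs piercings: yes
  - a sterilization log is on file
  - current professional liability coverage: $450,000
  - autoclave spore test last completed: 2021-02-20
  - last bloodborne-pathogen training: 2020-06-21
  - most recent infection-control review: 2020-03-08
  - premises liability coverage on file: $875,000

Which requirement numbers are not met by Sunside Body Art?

1, 3, 4, 5, 6, 7, 8, 9, 10, 12

1. sharps-disposal audit 291 days ago vs limit 270 → not met
2. sterilization log present → met
3. condition 'serves clients under 18' holds; professional liability coverage $450,000 < $500,000 → not met
4. condition 'offers permanent makeup' holds; infection-control review 391 days ago vs limit 270 → not met
5. health department inspection 81 days ago vs limit 60 → not met
6. client consent form absent → not met
7. first-aid certification 130 days ago vs limit 120 → not met
8. condition 'performs piercings' holds; autoclave spore test 42 days ago vs limit 30 → not met
9. bloodborne-pathogen training 286 days ago vs limit 270 → not met
10. sanitation citations on record 2 > 1 → not met
11. premises liability coverage $875,000 ≥ $700,000 → met
12. workstations without dedicated sharps container 1 > 0 → not met
Not met: 1, 3, 4, 5, 6, 7, 8, 9, 10, 12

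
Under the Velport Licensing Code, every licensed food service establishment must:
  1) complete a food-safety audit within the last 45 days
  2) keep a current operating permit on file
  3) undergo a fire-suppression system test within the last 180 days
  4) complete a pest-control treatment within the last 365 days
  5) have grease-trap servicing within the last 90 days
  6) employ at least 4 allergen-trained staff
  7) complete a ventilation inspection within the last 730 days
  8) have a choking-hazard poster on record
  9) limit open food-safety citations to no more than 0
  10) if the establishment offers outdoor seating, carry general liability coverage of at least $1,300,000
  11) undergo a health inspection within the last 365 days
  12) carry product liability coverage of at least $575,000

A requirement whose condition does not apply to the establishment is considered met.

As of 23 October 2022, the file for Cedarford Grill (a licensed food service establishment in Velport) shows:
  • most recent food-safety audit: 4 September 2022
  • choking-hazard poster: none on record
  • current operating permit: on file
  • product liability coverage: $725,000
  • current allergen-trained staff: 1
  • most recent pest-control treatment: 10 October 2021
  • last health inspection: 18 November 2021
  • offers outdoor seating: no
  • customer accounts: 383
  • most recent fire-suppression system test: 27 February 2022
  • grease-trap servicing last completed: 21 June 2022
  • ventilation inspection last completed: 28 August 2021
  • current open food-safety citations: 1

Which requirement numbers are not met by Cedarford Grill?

1. food-safety audit 49 days ago vs limit 45 → not met
2. current operating permit present → met
3. fire-suppression system test 238 days ago vs limit 180 → not met
4. pest-control treatment 378 days ago vs limit 365 → not met
5. grease-trap servicing 124 days ago vs limit 90 → not met
6. allergen-trained staff 1 < 4 → not met
7. ventilation inspection 421 days ago vs limit 730 → met
8. choking-hazard poster absent → not met
9. open food-safety citations 1 > 0 → not met
10. condition 'offers outdoor seating' does not hold → requirement n/a → met
11. health inspection 339 days ago vs limit 365 → met
12. product liability coverage $725,000 ≥ $575,000 → met
Not met: 1, 3, 4, 5, 6, 8, 9

1, 3, 4, 5, 6, 8, 9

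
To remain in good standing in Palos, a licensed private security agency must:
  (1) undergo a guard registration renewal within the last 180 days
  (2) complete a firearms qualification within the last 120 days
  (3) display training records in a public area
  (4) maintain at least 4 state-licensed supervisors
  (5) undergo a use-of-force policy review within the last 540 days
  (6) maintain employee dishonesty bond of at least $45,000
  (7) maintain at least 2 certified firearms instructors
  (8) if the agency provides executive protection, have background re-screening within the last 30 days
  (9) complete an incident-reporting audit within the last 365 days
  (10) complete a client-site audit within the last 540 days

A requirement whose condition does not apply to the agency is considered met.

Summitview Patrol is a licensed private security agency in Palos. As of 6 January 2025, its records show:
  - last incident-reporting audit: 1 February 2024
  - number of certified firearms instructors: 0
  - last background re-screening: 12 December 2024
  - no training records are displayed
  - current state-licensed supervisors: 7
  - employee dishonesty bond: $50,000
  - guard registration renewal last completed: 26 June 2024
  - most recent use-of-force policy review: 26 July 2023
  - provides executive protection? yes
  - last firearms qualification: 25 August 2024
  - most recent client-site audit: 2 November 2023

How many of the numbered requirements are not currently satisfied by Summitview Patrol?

1. guard registration renewal 194 days ago vs limit 180 → not met
2. firearms qualification 134 days ago vs limit 120 → not met
3. training records absent → not met
4. state-licensed supervisors 7 ≥ 4 → met
5. use-of-force policy review 530 days ago vs limit 540 → met
6. employee dishonesty bond $50,000 ≥ $45,000 → met
7. certified firearms instructors 0 < 2 → not met
8. condition 'provides executive protection' holds; background re-screening 25 days ago vs limit 30 → met
9. incident-reporting audit 340 days ago vs limit 365 → met
10. client-site audit 431 days ago vs limit 540 → met
Not met: 4 of 10

4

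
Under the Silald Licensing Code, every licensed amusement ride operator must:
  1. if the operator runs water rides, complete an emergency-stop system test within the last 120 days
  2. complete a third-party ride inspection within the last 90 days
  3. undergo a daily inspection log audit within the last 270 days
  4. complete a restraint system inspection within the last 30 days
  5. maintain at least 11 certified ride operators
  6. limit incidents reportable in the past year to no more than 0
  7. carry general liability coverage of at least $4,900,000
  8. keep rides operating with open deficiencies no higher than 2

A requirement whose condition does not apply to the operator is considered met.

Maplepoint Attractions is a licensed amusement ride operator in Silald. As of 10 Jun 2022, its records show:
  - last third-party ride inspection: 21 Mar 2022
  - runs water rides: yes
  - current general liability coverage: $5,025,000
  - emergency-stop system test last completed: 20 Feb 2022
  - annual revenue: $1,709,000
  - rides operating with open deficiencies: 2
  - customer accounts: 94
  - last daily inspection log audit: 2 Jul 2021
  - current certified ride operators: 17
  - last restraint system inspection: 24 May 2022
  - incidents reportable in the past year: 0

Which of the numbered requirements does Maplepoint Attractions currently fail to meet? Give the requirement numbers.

1. condition 'runs water rides' holds; emergency-stop system test 110 days ago vs limit 120 → met
2. third-party ride inspection 81 days ago vs limit 90 → met
3. daily inspection log audit 343 days ago vs limit 270 → not met
4. restraint system inspection 17 days ago vs limit 30 → met
5. certified ride operators 17 ≥ 11 → met
6. incidents reportable in the past year 0 ≤ 0 → met
7. general liability coverage $5,025,000 ≥ $4,900,000 → met
8. rides operating with open deficiencies 2 ≤ 2 → met
Not met: 3

3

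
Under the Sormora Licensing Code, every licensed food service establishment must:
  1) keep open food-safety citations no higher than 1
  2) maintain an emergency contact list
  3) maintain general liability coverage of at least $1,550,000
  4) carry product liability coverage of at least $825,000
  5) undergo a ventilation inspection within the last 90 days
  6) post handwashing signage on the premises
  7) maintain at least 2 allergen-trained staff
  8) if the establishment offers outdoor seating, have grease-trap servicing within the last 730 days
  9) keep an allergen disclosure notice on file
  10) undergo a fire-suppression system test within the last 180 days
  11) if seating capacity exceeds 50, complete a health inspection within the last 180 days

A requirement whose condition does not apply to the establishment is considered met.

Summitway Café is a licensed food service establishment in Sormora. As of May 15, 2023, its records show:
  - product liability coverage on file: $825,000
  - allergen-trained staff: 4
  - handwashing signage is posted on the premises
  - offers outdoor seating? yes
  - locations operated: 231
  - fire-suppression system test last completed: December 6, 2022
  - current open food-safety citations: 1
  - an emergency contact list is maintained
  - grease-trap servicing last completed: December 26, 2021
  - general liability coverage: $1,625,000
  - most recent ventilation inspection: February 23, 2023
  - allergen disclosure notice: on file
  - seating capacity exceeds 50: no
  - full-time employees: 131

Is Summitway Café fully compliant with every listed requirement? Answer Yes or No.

Yes

1. open food-safety citations 1 ≤ 1 → met
2. emergency contact list present → met
3. general liability coverage $1,625,000 ≥ $1,550,000 → met
4. product liability coverage $825,000 ≥ $825,000 → met
5. ventilation inspection 81 days ago vs limit 90 → met
6. handwashing signage present → met
7. allergen-trained staff 4 ≥ 2 → met
8. condition 'offers outdoor seating' holds; grease-trap servicing 505 days ago vs limit 730 → met
9. allergen disclosure notice present → met
10. fire-suppression system test 160 days ago vs limit 180 → met
11. condition 'seating capacity exceeds 50' does not hold → requirement n/a → met
All met.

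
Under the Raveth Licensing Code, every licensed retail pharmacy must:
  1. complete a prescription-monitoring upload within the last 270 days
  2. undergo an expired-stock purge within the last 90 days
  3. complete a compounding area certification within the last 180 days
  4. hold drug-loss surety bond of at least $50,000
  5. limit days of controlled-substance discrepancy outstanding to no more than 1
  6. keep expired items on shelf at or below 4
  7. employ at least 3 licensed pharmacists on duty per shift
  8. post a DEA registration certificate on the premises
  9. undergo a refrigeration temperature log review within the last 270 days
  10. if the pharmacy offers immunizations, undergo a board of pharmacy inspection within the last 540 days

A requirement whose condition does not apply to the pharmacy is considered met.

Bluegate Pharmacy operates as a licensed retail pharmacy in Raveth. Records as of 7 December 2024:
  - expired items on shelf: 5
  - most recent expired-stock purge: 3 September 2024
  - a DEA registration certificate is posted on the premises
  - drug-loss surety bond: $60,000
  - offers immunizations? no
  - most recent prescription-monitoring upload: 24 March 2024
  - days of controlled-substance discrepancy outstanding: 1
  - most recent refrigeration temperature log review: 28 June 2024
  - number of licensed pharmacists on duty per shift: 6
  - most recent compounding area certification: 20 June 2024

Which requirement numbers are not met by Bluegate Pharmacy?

2, 6

1. prescription-monitoring upload 258 days ago vs limit 270 → met
2. expired-stock purge 95 days ago vs limit 90 → not met
3. compounding area certification 170 days ago vs limit 180 → met
4. drug-loss surety bond $60,000 ≥ $50,000 → met
5. days of controlled-substance discrepancy outstanding 1 ≤ 1 → met
6. expired items on shelf 5 > 4 → not met
7. licensed pharmacists on duty per shift 6 ≥ 3 → met
8. DEA registration certificate present → met
9. refrigeration temperature log review 162 days ago vs limit 270 → met
10. condition 'offers immunizations' does not hold → requirement n/a → met
Not met: 2, 6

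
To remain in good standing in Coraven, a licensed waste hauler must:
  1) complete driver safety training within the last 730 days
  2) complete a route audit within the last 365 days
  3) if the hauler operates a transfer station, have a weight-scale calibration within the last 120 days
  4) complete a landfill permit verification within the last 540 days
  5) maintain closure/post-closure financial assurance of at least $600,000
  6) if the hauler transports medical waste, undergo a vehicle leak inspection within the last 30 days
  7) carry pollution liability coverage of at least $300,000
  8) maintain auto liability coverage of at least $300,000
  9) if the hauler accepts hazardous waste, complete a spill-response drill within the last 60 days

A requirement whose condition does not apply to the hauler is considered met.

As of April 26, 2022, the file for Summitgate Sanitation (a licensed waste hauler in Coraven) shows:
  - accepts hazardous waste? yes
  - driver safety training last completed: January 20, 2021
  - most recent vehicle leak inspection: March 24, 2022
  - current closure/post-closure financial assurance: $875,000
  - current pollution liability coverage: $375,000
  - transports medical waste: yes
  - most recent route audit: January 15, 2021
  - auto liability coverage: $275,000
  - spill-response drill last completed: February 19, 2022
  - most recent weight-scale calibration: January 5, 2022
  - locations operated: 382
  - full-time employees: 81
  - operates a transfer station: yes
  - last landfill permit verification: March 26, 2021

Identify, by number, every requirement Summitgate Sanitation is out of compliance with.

1. driver safety training 461 days ago vs limit 730 → met
2. route audit 466 days ago vs limit 365 → not met
3. condition 'operates a transfer station' holds; weight-scale calibration 111 days ago vs limit 120 → met
4. landfill permit verification 396 days ago vs limit 540 → met
5. closure/post-closure financial assurance $875,000 ≥ $600,000 → met
6. condition 'transports medical waste' holds; vehicle leak inspection 33 days ago vs limit 30 → not met
7. pollution liability coverage $375,000 ≥ $300,000 → met
8. auto liability coverage $275,000 < $300,000 → not met
9. condition 'accepts hazardous waste' holds; spill-response drill 66 days ago vs limit 60 → not met
Not met: 2, 6, 8, 9

2, 6, 8, 9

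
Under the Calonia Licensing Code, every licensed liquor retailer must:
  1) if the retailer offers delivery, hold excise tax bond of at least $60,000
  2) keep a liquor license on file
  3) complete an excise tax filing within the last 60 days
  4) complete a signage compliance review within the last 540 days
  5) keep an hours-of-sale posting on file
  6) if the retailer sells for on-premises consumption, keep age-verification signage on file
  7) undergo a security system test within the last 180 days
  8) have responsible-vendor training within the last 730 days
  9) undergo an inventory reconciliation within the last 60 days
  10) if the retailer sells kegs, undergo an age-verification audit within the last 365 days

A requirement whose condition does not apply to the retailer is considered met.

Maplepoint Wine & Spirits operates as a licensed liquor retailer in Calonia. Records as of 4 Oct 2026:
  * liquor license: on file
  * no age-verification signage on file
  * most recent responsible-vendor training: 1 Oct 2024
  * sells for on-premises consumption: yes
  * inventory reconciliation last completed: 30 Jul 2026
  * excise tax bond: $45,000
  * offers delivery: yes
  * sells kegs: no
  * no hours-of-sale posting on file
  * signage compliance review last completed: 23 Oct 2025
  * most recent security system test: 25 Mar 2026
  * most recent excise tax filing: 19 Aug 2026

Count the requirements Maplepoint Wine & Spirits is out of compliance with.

1. condition 'offers delivery' holds; excise tax bond $45,000 < $60,000 → not met
2. liquor license present → met
3. excise tax filing 46 days ago vs limit 60 → met
4. signage compliance review 346 days ago vs limit 540 → met
5. hours-of-sale posting absent → not met
6. condition 'sells for on-premises consumption' holds; age-verification signage absent → not met
7. security system test 193 days ago vs limit 180 → not met
8. responsible-vendor training 733 days ago vs limit 730 → not met
9. inventory reconciliation 66 days ago vs limit 60 → not met
10. condition 'sells kegs' does not hold → requirement n/a → met
Not met: 6 of 10

6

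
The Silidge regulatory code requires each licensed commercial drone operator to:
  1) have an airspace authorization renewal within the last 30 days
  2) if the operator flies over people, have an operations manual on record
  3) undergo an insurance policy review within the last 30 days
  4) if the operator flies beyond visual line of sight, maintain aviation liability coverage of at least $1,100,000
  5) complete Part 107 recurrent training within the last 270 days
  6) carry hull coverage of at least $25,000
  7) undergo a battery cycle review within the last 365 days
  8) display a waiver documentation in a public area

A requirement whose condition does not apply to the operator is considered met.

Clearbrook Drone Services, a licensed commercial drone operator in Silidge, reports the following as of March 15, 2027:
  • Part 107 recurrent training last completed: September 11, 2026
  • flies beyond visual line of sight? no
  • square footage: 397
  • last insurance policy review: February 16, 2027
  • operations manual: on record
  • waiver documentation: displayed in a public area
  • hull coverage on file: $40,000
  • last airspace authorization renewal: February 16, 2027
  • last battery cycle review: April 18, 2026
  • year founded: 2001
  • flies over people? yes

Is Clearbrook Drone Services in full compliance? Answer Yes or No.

1. airspace authorization renewal 27 days ago vs limit 30 → met
2. condition 'flies over people' holds; operations manual present → met
3. insurance policy review 27 days ago vs limit 30 → met
4. condition 'flies beyond visual line of sight' does not hold → requirement n/a → met
5. Part 107 recurrent training 185 days ago vs limit 270 → met
6. hull coverage $40,000 ≥ $25,000 → met
7. battery cycle review 331 days ago vs limit 365 → met
8. waiver documentation present → met
All met.

Yes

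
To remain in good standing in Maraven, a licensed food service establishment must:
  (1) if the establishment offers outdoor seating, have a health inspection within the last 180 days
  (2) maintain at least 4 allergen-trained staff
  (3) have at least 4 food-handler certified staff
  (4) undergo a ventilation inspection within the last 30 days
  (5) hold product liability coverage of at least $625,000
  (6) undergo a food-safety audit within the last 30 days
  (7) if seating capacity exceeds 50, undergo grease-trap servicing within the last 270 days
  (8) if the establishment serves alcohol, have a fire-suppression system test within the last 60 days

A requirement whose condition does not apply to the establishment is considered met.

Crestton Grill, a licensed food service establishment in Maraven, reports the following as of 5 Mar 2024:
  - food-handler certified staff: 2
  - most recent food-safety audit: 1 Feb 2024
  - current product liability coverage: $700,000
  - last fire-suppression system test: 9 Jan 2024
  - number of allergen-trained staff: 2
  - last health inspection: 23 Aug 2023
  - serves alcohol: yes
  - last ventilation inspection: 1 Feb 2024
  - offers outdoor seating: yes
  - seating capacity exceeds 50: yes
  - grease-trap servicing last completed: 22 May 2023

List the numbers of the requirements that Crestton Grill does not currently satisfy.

1. condition 'offers outdoor seating' holds; health inspection 195 days ago vs limit 180 → not met
2. allergen-trained staff 2 < 4 → not met
3. food-handler certified staff 2 < 4 → not met
4. ventilation inspection 33 days ago vs limit 30 → not met
5. product liability coverage $700,000 ≥ $625,000 → met
6. food-safety audit 33 days ago vs limit 30 → not met
7. condition 'seating capacity exceeds 50' holds; grease-trap servicing 288 days ago vs limit 270 → not met
8. condition 'serves alcohol' holds; fire-suppression system test 56 days ago vs limit 60 → met
Not met: 1, 2, 3, 4, 6, 7

1, 2, 3, 4, 6, 7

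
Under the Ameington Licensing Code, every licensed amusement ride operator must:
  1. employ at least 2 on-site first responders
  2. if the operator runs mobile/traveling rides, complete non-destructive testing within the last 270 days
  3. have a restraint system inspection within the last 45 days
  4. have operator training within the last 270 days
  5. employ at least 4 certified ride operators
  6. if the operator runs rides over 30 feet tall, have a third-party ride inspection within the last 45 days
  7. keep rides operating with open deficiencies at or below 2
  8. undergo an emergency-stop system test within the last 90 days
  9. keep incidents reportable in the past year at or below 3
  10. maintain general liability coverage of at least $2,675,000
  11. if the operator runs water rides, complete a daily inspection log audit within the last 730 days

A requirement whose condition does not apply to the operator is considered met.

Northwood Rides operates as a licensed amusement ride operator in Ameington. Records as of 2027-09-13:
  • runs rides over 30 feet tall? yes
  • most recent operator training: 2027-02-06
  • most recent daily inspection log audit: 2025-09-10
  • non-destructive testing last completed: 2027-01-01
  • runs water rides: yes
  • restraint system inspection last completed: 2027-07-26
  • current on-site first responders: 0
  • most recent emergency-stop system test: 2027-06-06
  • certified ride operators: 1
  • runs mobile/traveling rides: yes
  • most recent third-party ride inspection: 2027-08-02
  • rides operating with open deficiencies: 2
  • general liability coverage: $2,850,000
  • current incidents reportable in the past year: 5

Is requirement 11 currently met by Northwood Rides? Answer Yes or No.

11. condition 'runs water rides' holds; daily inspection log audit 733 days ago vs limit 730 → not met

No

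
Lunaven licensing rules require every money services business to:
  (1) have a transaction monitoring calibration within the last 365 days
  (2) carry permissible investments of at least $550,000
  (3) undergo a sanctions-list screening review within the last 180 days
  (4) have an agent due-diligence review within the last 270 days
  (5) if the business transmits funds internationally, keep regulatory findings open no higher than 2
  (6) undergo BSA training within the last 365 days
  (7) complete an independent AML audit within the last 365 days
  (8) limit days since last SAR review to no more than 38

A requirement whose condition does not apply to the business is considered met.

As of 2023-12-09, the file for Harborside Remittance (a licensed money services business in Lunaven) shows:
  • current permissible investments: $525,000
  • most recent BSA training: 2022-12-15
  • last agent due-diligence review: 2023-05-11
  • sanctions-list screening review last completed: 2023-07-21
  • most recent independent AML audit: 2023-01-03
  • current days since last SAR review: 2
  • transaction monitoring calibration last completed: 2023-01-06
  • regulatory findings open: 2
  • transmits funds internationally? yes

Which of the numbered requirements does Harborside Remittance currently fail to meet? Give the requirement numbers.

2

1. transaction monitoring calibration 337 days ago vs limit 365 → met
2. permissible investments $525,000 < $550,000 → not met
3. sanctions-list screening review 141 days ago vs limit 180 → met
4. agent due-diligence review 212 days ago vs limit 270 → met
5. condition 'transmits funds internationally' holds; regulatory findings open 2 ≤ 2 → met
6. BSA training 359 days ago vs limit 365 → met
7. independent AML audit 340 days ago vs limit 365 → met
8. days since last SAR review 2 ≤ 38 → met
Not met: 2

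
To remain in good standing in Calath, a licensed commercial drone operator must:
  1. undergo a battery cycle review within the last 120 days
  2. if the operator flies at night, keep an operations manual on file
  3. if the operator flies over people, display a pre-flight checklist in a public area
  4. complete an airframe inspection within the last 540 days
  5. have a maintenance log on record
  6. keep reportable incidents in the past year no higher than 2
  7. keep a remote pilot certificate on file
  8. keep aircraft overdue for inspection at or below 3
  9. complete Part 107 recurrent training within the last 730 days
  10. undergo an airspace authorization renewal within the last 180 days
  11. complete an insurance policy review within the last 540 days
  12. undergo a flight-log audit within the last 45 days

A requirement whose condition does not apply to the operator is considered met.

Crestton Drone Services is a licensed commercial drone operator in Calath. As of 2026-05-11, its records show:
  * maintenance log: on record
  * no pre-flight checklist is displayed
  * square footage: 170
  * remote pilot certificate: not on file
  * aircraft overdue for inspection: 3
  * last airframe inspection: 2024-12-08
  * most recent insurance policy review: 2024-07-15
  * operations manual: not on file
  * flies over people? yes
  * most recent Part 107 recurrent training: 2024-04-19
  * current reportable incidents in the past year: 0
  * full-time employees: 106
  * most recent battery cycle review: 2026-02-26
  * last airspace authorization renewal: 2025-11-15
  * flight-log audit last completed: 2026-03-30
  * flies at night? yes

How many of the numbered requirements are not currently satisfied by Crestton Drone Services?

5

1. battery cycle review 74 days ago vs limit 120 → met
2. condition 'flies at night' holds; operations manual absent → not met
3. condition 'flies over people' holds; pre-flight checklist absent → not met
4. airframe inspection 519 days ago vs limit 540 → met
5. maintenance log present → met
6. reportable incidents in the past year 0 ≤ 2 → met
7. remote pilot certificate absent → not met
8. aircraft overdue for inspection 3 ≤ 3 → met
9. Part 107 recurrent training 752 days ago vs limit 730 → not met
10. airspace authorization renewal 177 days ago vs limit 180 → met
11. insurance policy review 665 days ago vs limit 540 → not met
12. flight-log audit 42 days ago vs limit 45 → met
Not met: 5 of 12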